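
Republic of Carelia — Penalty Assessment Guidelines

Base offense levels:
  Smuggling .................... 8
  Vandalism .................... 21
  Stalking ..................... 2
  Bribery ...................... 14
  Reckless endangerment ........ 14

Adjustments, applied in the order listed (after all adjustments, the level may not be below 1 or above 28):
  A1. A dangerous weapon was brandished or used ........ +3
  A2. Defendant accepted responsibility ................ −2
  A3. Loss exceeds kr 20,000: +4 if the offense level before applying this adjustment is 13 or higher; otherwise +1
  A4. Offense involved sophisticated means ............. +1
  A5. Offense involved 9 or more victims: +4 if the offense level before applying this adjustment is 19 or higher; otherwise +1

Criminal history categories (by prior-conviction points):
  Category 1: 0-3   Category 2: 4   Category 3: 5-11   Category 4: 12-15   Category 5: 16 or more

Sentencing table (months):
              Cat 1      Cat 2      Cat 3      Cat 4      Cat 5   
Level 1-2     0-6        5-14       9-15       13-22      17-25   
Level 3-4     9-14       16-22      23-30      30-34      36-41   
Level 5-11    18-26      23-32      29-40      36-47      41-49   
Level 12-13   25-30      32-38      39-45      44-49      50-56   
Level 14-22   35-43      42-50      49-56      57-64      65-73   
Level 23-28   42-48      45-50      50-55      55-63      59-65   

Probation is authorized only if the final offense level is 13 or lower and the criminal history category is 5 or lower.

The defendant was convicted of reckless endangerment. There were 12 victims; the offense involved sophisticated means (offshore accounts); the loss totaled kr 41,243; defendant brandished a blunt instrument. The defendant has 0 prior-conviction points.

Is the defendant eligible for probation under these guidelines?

No

Base offense level for reckless endangerment: 14.
A1 applies: 14 + 3 = 17.
A3 applies (level before this adjustment is 17 ≥ 13, so +4): 17 + 4 = 21.
A4 applies: 21 + 1 = 22.
A5 applies (level before this adjustment is 22 ≥ 19, so +4): 22 + 4 = 26.
Final offense level: 26.
Criminal history: 0 prior points → Category 1 (0-3).
Level 26 falls in the 23-28 band.
Grid: Level 23-28 × Category 1 = 42-48 months.
Probation check: level 26 > 13 and category 1 ≤ 5 → not eligible.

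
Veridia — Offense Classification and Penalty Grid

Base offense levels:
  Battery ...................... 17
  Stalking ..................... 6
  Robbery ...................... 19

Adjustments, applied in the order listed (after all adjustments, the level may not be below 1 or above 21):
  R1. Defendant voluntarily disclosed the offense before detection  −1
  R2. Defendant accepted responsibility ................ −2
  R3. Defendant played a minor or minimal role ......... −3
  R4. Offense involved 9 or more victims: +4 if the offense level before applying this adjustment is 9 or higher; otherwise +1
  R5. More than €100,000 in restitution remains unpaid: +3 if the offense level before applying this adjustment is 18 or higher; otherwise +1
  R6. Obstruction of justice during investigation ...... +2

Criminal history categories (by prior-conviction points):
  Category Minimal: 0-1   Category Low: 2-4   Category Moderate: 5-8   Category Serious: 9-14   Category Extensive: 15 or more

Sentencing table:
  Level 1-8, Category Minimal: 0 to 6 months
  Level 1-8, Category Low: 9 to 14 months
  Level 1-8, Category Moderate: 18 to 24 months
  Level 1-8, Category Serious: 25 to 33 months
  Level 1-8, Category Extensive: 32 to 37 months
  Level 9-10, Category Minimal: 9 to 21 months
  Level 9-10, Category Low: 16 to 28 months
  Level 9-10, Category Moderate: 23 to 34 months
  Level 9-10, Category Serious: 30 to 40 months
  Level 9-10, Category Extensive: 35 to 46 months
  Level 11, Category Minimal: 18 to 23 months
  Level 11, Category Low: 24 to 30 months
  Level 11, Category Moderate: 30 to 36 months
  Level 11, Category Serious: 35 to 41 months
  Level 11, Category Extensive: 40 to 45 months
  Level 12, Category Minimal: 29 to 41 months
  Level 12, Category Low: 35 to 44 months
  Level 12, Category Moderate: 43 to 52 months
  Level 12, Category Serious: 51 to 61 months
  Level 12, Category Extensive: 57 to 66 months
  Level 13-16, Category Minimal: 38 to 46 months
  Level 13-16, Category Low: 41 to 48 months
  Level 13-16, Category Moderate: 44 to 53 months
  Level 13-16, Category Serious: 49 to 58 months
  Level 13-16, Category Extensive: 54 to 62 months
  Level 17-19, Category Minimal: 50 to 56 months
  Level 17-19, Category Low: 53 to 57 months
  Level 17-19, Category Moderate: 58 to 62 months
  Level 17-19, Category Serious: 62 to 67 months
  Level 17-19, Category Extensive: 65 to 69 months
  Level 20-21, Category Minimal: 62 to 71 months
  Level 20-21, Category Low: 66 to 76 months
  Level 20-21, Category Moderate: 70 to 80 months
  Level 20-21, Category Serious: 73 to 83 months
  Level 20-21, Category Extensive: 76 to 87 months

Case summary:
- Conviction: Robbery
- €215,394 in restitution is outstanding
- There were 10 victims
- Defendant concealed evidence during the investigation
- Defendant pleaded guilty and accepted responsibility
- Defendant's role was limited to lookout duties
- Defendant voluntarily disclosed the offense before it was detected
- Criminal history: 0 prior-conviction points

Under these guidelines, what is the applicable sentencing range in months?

62-71 months

Base offense level for robbery: 19.
R1 applies: 19 − 1 = 18.
R2 applies: 18 − 2 = 16.
R3 applies: 16 − 3 = 13.
R4 applies (level before this adjustment is 13 ≥ 9, so +4): 13 + 4 = 17.
R5 applies (level before this adjustment is 17 < 18, so +1): 17 + 1 = 18.
R6 applies: 18 + 2 = 20.
Final offense level: 20.
Criminal history: 0 prior points → Category Minimal (0-1).
Level 20 falls in the 20-21 band.
Grid: Level 20-21 × Category Minimal = 62-71 months.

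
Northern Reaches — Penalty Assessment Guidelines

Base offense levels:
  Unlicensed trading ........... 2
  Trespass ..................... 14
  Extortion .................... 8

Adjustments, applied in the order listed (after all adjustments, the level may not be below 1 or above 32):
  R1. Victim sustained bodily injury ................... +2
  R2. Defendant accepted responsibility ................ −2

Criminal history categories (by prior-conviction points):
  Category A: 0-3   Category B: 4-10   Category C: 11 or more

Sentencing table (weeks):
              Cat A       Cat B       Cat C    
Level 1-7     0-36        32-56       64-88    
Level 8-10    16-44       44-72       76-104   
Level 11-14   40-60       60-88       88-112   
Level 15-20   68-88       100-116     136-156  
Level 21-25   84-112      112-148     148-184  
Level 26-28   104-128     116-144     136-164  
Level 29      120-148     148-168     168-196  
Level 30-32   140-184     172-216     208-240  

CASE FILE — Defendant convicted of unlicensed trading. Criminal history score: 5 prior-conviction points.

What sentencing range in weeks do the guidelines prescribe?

32-56 weeks

Base offense level for unlicensed trading: 2.
Final offense level: 2.
Criminal history: 5 prior points → Category B (4-10).
Level 2 falls in the 1-7 band.
Grid: Level 1-7 × Category B = 32-56 weeks.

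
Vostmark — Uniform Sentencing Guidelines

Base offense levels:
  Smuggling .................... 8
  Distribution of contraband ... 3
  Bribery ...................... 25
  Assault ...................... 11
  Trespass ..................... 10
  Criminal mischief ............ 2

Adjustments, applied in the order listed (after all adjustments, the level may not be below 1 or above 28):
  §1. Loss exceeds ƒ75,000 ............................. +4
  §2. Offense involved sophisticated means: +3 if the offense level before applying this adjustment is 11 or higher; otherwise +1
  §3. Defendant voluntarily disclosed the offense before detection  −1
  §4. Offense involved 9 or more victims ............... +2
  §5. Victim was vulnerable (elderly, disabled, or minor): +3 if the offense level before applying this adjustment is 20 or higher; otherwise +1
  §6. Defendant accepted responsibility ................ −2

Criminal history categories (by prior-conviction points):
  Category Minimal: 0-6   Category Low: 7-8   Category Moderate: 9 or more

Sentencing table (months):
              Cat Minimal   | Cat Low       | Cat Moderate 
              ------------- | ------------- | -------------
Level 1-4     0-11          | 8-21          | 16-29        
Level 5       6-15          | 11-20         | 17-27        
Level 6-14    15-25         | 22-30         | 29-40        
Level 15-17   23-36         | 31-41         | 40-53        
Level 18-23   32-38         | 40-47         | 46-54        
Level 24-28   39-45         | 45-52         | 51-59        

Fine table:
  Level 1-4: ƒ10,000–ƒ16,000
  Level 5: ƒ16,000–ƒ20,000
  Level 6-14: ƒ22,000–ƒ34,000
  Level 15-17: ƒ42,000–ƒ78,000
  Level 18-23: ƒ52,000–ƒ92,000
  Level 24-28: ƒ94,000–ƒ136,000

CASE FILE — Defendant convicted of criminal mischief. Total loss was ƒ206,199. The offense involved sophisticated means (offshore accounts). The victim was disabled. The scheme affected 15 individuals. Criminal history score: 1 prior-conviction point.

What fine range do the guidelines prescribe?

Base offense level for criminal mischief: 2.
§1 applies: 2 + 4 = 6.
§2 applies (level before this adjustment is 6 < 11, so +1): 6 + 1 = 7.
§3 does not apply.
§4 applies: 7 + 2 = 9.
§5 applies (level before this adjustment is 9 < 20, so +1): 9 + 1 = 10.
Final offense level: 10.
Level 10 falls in the 6-14 band.
Fine table: Level 6-14 → ƒ22,000–ƒ34,000.

ƒ22,000–ƒ34,000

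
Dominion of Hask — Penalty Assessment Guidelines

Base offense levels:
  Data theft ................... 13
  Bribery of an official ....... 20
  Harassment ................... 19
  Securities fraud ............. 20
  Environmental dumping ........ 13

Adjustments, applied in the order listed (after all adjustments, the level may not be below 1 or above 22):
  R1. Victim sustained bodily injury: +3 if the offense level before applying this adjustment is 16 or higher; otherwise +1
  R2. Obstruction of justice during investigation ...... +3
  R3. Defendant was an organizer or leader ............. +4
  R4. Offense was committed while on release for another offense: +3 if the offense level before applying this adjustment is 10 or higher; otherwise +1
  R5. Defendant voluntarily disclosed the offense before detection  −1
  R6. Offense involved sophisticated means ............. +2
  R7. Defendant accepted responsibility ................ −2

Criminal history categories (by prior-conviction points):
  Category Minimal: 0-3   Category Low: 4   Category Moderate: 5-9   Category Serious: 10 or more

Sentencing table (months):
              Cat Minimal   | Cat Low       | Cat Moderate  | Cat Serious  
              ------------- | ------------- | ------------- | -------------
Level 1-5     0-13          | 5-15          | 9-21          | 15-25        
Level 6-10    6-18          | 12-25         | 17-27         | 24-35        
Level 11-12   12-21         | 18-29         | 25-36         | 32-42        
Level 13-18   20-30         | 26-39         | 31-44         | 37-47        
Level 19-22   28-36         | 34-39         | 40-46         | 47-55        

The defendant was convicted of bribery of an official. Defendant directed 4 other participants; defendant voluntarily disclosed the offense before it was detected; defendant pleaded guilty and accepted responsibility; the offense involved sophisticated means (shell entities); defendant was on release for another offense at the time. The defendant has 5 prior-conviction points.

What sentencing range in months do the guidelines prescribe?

Base offense level for bribery of an official: 20.
R2 does not apply.
R3 applies: 20 + 4 = 24.
R4 applies (level before this adjustment is 24 ≥ 10, so +3): 24 + 3 = 27.
R5 applies: 27 − 1 = 26.
R6 applies: 26 + 2 = 28.
R7 applies: 28 − 2 = 26.
Level 26 exceeds the maximum of 22; capped at 22.
Final offense level: 22.
Criminal history: 5 prior points → Category Moderate (5-9).
Level 22 falls in the 19-22 band.
Grid: Level 19-22 × Category Moderate = 40-46 months.

40-46 months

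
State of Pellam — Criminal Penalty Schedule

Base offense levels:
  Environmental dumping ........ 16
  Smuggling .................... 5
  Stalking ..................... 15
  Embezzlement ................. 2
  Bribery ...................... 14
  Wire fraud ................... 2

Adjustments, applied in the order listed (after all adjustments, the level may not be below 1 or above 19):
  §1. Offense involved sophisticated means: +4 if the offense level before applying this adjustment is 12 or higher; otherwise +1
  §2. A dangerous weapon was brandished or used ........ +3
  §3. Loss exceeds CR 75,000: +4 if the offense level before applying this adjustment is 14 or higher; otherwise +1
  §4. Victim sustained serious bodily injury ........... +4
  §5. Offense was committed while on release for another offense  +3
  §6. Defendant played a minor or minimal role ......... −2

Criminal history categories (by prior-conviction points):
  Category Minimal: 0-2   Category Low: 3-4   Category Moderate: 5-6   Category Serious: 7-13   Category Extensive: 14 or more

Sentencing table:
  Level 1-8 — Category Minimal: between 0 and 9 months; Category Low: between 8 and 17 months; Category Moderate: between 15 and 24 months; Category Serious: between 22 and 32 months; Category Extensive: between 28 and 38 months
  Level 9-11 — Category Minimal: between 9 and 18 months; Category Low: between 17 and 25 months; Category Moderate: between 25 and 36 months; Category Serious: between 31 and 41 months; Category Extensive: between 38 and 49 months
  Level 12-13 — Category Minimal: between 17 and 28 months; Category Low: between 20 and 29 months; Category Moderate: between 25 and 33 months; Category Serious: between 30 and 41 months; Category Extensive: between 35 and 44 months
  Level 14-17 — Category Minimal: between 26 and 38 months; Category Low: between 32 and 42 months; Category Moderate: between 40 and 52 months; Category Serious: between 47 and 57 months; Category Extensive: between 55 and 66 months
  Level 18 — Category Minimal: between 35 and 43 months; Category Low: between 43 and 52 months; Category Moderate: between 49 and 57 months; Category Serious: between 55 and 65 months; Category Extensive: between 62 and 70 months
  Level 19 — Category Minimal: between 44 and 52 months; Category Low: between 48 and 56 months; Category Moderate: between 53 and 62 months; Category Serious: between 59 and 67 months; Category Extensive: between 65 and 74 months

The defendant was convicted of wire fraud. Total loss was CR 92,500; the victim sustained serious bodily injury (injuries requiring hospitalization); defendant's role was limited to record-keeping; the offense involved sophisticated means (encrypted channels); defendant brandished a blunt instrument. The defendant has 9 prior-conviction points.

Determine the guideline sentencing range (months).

Base offense level for wire fraud: 2.
§1 applies (level before this adjustment is 2 < 12, so +1): 2 + 1 = 3.
§2 applies: 3 + 3 = 6.
§3 applies (level before this adjustment is 6 < 14, so +1): 6 + 1 = 7.
§4 applies: 7 + 4 = 11.
§6 applies: 11 − 2 = 9.
Final offense level: 9.
Criminal history: 9 prior points → Category Serious (7-13).
Level 9 falls in the 9-11 band.
Grid: Level 9-11 × Category Serious = 31-41 months.

31-41 months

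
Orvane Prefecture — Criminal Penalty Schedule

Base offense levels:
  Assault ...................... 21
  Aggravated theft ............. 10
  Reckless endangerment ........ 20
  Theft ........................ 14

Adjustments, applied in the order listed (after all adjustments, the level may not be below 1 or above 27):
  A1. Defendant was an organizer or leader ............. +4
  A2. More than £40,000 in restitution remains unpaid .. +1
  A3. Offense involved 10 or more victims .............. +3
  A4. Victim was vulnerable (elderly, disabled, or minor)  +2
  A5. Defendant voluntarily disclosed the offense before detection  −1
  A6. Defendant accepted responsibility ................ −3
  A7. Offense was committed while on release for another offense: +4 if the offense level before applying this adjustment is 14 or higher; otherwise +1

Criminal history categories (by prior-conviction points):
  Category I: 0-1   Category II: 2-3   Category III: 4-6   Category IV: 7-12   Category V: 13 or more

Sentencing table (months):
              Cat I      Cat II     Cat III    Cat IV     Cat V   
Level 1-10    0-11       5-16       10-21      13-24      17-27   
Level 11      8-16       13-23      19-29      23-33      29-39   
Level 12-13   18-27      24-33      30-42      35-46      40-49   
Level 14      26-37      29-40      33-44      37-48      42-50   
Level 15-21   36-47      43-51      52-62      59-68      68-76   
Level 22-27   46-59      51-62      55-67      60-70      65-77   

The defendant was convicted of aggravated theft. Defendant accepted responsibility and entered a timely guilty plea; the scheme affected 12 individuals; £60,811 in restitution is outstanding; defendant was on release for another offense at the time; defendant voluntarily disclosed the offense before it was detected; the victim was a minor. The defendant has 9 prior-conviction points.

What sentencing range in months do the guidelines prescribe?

Base offense level for aggravated theft: 10.
A1 does not apply.
A2 applies: 10 + 1 = 11.
A3 applies: 11 + 3 = 14.
A4 applies: 14 + 2 = 16.
A5 applies: 16 − 1 = 15.
A6 applies: 15 − 3 = 12.
A7 applies (level before this adjustment is 12 < 14, so +1): 12 + 1 = 13.
Final offense level: 13.
Criminal history: 9 prior points → Category IV (7-12).
Level 13 falls in the 12-13 band.
Grid: Level 12-13 × Category IV = 35-46 months.

35-46 months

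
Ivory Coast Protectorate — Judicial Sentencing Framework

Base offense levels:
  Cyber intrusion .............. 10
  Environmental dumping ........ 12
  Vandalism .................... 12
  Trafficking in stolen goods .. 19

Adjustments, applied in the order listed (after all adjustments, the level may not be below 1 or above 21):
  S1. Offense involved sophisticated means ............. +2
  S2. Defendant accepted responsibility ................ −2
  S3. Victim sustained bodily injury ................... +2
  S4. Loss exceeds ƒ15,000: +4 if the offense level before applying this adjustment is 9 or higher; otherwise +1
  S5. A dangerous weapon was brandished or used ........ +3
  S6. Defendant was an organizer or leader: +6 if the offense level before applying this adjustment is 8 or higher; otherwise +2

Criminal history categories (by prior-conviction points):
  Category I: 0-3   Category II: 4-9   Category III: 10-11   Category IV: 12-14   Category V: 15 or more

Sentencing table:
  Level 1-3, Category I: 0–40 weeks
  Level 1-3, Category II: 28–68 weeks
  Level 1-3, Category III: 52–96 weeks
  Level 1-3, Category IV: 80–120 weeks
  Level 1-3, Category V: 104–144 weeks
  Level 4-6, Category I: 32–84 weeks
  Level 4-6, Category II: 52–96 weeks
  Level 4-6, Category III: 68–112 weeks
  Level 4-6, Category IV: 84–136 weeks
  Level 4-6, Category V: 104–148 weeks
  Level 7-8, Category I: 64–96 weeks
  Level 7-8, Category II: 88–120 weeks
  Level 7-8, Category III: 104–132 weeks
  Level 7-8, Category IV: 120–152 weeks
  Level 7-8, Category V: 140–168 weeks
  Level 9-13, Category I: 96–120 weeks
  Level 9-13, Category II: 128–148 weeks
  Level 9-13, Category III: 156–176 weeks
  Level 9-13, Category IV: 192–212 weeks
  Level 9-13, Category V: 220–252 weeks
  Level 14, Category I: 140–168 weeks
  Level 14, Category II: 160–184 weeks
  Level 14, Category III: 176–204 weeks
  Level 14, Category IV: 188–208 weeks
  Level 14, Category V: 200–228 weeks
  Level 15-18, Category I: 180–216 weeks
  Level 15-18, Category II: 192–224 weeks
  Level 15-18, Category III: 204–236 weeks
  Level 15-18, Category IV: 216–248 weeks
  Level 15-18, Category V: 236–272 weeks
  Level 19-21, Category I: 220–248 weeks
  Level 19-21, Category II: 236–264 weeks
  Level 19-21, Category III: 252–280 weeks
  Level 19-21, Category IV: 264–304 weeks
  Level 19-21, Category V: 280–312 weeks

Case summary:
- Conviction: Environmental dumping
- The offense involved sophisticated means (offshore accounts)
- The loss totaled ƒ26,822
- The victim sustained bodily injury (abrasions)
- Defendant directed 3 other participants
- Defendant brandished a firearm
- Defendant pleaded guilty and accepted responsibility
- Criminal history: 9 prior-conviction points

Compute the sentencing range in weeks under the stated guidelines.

236-264 weeks

Base offense level for environmental dumping: 12.
S1 applies: 12 + 2 = 14.
S2 applies: 14 − 2 = 12.
S3 applies: 12 + 2 = 14.
S4 applies (level before this adjustment is 14 ≥ 9, so +4): 14 + 4 = 18.
S5 applies: 18 + 3 = 21.
S6 applies (level before this adjustment is 21 ≥ 8, so +6): 21 + 6 = 27.
Level 27 exceeds the maximum of 21; capped at 21.
Final offense level: 21.
Criminal history: 9 prior points → Category II (4-9).
Level 21 falls in the 19-21 band.
Grid: Level 19-21 × Category II = 236-264 weeks.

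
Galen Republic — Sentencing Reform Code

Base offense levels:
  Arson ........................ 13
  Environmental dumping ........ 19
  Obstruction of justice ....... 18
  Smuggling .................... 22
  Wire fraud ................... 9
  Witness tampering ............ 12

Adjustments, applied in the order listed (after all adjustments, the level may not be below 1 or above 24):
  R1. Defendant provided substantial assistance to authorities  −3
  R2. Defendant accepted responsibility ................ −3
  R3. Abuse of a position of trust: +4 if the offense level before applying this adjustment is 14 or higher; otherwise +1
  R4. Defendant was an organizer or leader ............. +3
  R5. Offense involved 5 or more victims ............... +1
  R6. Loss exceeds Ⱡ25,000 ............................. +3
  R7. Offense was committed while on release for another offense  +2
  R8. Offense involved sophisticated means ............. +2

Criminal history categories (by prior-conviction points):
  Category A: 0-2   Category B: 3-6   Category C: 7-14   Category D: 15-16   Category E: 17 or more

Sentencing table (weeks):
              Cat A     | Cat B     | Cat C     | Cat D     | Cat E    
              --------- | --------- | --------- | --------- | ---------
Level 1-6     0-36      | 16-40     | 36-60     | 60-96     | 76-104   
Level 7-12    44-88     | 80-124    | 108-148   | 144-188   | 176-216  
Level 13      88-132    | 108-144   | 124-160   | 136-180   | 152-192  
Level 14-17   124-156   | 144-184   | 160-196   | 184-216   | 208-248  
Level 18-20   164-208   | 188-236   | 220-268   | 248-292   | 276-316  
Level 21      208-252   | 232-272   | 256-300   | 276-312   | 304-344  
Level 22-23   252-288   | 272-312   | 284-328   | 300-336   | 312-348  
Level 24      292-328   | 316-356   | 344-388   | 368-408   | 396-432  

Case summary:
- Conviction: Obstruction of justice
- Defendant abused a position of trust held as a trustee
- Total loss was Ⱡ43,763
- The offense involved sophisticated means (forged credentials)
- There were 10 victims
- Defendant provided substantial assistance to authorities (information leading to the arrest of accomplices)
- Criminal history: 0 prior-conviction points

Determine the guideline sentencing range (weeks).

292-328 weeks

Base offense level for obstruction of justice: 18.
R1 applies: 18 − 3 = 15.
R3 applies (level before this adjustment is 15 ≥ 14, so +4): 15 + 4 = 19.
R4 does not apply.
R5 applies: 19 + 1 = 20.
R6 applies: 20 + 3 = 23.
R7 does not apply.
R8 applies: 23 + 2 = 25.
Level 25 exceeds the maximum of 24; capped at 24.
Final offense level: 24.
Criminal history: 0 prior points → Category A (0-2).
Level 24 falls in the 24 band.
Grid: Level 24 × Category A = 292-328 weeks.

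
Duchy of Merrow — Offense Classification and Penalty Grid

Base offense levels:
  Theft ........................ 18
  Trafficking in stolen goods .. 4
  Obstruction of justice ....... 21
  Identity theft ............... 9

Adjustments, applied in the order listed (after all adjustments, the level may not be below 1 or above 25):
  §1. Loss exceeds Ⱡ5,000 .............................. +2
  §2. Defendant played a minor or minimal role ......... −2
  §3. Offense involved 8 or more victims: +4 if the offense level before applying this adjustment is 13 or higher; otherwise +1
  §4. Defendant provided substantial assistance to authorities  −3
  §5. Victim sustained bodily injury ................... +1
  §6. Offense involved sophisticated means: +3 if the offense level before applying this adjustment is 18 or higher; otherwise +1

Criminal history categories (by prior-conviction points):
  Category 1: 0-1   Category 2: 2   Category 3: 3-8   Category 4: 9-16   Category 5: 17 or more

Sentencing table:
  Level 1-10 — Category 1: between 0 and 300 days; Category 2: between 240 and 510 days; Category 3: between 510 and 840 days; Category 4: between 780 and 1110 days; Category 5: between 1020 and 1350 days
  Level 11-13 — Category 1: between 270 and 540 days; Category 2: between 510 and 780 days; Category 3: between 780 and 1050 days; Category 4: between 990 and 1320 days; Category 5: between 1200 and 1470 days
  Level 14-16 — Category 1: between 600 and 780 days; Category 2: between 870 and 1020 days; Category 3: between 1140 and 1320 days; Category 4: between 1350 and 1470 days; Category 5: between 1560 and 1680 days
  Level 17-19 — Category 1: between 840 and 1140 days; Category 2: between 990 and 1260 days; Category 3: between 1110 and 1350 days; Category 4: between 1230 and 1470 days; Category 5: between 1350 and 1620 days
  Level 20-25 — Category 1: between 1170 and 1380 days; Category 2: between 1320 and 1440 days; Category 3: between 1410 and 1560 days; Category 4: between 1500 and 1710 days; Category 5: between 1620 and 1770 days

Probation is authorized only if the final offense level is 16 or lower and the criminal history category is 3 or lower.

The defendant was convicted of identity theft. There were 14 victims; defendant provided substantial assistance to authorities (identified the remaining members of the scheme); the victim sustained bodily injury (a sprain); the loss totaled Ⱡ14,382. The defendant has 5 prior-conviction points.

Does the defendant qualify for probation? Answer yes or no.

Base offense level for identity theft: 9.
§1 applies: 9 + 2 = 11.
§3 applies (level before this adjustment is 11 < 13, so +1): 11 + 1 = 12.
§4 applies: 12 − 3 = 9.
§5 applies: 9 + 1 = 10.
Final offense level: 10.
Criminal history: 5 prior points → Category 3 (3-8).
Level 10 falls in the 1-10 band.
Grid: Level 1-10 × Category 3 = 510-840 days.
Probation check: level 10 ≤ 16 and category 3 ≤ 3 → eligible.

Yes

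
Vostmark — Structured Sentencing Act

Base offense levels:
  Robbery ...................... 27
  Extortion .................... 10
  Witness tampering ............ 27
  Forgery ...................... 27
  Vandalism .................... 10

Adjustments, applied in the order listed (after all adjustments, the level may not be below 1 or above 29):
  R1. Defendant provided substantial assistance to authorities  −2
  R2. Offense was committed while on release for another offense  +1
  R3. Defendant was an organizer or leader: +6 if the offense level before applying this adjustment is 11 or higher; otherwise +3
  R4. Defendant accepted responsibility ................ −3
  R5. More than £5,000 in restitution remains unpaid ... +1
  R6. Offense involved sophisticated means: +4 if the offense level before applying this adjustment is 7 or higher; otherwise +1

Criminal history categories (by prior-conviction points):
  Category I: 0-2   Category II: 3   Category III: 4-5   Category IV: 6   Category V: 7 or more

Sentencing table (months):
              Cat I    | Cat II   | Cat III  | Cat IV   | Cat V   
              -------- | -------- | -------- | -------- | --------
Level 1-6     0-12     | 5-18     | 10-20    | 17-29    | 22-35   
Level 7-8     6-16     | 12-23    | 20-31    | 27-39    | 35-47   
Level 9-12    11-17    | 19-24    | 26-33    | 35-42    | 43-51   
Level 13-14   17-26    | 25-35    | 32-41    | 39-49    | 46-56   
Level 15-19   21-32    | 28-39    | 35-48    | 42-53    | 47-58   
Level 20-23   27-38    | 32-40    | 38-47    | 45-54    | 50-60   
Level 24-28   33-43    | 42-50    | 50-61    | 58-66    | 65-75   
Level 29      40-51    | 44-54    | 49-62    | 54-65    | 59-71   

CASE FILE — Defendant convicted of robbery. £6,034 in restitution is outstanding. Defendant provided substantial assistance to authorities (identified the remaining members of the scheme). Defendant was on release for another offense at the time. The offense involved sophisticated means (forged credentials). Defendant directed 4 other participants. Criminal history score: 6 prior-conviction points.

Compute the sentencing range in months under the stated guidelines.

Base offense level for robbery: 27.
R1 applies: 27 − 2 = 25.
R2 applies: 25 + 1 = 26.
R3 applies (level before this adjustment is 26 ≥ 11, so +6): 26 + 6 = 32.
R4 does not apply.
R5 applies: 32 + 1 = 33.
R6 applies (level before this adjustment is 33 ≥ 7, so +4): 33 + 4 = 37.
Level 37 exceeds the maximum of 29; capped at 29.
Final offense level: 29.
Criminal history: 6 prior points → Category IV (6).
Level 29 falls in the 29 band.
Grid: Level 29 × Category IV = 54-65 months.

54-65 months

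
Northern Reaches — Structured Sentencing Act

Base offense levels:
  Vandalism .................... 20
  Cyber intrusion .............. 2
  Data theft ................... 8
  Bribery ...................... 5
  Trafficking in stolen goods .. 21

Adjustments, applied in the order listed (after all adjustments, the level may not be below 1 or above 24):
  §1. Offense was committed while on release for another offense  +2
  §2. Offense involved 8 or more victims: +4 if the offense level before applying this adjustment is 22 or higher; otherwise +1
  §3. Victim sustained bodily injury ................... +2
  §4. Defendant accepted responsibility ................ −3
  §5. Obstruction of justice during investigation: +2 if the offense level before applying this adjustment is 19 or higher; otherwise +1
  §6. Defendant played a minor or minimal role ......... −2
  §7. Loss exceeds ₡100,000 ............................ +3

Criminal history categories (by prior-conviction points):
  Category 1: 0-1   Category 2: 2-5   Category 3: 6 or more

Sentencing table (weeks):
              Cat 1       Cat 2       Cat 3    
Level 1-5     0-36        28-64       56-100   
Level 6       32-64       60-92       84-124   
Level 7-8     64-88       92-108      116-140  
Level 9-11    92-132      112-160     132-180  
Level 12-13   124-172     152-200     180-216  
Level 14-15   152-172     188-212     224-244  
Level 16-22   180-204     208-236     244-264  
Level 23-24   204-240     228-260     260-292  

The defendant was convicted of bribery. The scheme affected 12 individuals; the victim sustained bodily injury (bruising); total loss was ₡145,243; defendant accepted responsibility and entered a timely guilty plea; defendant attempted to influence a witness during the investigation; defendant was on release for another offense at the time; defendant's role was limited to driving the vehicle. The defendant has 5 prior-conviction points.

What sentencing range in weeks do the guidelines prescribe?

112-160 weeks

Base offense level for bribery: 5.
§1 applies: 5 + 2 = 7.
§2 applies (level before this adjustment is 7 < 22, so +1): 7 + 1 = 8.
§3 applies: 8 + 2 = 10.
§4 applies: 10 − 3 = 7.
§5 applies (level before this adjustment is 7 < 19, so +1): 7 + 1 = 8.
§6 applies: 8 − 2 = 6.
§7 applies: 6 + 3 = 9.
Final offense level: 9.
Criminal history: 5 prior points → Category 2 (2-5).
Level 9 falls in the 9-11 band.
Grid: Level 9-11 × Category 2 = 112-160 weeks.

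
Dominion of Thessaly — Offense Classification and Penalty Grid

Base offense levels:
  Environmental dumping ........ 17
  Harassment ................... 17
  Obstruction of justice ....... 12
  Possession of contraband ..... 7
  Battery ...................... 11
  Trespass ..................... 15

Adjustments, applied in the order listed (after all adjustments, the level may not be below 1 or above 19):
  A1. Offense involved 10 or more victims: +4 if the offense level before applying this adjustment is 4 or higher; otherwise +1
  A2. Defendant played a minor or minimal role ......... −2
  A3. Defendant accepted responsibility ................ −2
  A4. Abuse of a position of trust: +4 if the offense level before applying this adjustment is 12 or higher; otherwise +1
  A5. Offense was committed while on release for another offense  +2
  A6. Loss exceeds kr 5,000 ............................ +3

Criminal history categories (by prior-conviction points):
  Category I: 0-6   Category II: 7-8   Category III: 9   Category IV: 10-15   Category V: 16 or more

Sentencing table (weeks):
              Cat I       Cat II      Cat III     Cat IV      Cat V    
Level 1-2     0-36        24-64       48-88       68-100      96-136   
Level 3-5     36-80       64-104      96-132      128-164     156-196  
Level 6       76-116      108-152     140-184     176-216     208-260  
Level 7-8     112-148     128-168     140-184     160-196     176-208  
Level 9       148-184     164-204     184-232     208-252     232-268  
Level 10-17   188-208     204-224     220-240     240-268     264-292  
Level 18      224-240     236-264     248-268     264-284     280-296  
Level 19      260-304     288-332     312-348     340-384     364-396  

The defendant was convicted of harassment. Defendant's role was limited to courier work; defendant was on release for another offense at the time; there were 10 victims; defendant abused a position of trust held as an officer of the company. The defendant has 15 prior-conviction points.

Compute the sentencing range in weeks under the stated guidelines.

340-384 weeks

Base offense level for harassment: 17.
A1 applies (level before this adjustment is 17 ≥ 4, so +4): 17 + 4 = 21.
A2 applies: 21 − 2 = 19.
A4 applies (level before this adjustment is 19 ≥ 12, so +4): 19 + 4 = 23.
A5 applies: 23 + 2 = 25.
A6 does not apply.
Level 25 exceeds the maximum of 19; capped at 19.
Final offense level: 19.
Criminal history: 15 prior points → Category IV (10-15).
Level 19 falls in the 19 band.
Grid: Level 19 × Category IV = 340-384 weeks.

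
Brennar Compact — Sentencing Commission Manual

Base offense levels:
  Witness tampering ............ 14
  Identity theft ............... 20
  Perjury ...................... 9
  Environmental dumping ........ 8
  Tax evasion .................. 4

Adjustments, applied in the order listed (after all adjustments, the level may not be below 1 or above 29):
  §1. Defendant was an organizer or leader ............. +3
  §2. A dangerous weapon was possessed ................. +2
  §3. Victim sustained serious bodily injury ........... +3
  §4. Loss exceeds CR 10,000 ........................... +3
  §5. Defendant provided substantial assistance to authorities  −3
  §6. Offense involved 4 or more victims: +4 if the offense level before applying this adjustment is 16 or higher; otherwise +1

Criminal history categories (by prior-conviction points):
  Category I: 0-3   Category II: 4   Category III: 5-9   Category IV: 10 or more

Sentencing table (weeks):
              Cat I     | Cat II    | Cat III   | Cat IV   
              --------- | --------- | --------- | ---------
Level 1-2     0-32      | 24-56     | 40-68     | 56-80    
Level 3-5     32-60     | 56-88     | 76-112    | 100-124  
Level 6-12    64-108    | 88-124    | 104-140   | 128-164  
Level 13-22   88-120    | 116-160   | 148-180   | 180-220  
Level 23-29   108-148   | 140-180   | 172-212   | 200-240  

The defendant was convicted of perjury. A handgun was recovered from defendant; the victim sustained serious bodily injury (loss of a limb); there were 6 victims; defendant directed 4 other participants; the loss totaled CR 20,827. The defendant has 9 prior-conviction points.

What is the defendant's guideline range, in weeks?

172-212 weeks

Base offense level for perjury: 9.
§1 applies: 9 + 3 = 12.
§2 applies: 12 + 2 = 14.
§3 applies: 14 + 3 = 17.
§4 applies: 17 + 3 = 20.
§5 does not apply.
§6 applies (level before this adjustment is 20 ≥ 16, so +4): 20 + 4 = 24.
Final offense level: 24.
Criminal history: 9 prior points → Category III (5-9).
Level 24 falls in the 23-29 band.
Grid: Level 23-29 × Category III = 172-212 weeks.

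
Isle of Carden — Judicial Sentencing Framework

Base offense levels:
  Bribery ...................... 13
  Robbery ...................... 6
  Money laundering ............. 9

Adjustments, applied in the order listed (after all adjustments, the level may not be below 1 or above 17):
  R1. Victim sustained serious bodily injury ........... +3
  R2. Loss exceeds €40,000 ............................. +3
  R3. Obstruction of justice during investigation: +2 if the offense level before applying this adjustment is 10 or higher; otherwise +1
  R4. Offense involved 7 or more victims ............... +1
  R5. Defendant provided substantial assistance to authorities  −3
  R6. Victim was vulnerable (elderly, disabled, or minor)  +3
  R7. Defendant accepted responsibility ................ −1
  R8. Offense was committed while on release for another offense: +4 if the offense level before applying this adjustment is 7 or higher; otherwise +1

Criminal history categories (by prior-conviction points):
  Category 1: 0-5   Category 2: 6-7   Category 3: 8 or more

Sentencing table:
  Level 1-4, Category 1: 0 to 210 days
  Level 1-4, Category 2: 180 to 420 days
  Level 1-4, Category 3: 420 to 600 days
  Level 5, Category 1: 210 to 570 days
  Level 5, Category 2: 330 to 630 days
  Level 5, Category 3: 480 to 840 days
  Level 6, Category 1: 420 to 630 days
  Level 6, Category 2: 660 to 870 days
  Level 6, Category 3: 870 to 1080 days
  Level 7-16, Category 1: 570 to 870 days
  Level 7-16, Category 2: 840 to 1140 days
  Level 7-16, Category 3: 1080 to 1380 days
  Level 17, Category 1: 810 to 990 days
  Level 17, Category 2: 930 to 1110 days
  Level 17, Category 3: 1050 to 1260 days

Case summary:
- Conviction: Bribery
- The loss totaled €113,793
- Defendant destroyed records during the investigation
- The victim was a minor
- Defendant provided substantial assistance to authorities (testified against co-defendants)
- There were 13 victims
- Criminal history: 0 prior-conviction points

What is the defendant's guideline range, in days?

810-990 days

Base offense level for bribery: 13.
R1 does not apply.
R2 applies: 13 + 3 = 16.
R3 applies (level before this adjustment is 16 ≥ 10, so +2): 16 + 2 = 18.
R4 applies: 18 + 1 = 19.
R5 applies: 19 − 3 = 16.
R6 applies: 16 + 3 = 19.
R8 does not apply.
Level 19 exceeds the maximum of 17; capped at 17.
Final offense level: 17.
Criminal history: 0 prior points → Category 1 (0-5).
Level 17 falls in the 17 band.
Grid: Level 17 × Category 1 = 810-990 days.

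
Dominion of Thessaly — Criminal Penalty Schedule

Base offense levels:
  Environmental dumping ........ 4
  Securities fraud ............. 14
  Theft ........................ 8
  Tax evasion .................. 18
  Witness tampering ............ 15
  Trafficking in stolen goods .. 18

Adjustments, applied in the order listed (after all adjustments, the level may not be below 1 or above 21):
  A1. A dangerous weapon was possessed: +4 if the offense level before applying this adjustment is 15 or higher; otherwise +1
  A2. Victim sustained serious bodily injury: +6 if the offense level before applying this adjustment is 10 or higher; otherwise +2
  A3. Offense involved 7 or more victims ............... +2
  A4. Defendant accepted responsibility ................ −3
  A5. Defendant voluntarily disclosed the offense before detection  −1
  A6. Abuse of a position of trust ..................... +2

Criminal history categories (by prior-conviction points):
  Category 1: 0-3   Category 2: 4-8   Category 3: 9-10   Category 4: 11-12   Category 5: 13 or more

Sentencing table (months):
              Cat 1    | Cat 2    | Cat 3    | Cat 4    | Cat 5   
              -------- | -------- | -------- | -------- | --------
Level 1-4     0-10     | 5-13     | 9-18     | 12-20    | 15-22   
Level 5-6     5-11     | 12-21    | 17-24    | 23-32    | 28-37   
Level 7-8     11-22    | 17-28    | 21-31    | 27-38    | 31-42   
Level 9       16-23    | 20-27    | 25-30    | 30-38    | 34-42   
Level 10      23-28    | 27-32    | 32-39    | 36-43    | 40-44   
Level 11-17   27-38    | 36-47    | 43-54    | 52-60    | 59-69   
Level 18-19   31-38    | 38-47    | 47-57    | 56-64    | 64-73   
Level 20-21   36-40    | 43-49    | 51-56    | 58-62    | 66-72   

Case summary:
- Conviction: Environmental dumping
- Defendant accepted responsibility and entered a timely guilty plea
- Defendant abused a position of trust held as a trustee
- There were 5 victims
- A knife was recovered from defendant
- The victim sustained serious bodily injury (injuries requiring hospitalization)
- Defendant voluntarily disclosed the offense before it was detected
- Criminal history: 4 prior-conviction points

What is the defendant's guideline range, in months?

Base offense level for environmental dumping: 4.
A1 applies (level before this adjustment is 4 < 15, so +1): 4 + 1 = 5.
A2 applies (level before this adjustment is 5 < 10, so +2): 5 + 2 = 7.
A4 applies: 7 − 3 = 4.
A5 applies: 4 − 1 = 3.
A6 applies: 3 + 2 = 5.
Final offense level: 5.
Criminal history: 4 prior points → Category 2 (4-8).
Level 5 falls in the 5-6 band.
Grid: Level 5-6 × Category 2 = 12-21 months.

12-21 months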